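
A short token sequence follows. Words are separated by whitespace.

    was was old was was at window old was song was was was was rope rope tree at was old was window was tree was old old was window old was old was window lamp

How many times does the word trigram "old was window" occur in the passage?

3

Scanning the 33 overlapping trigram windows for "old was window":
  position 20–22: old was window
  position 27–29: old was window
  position 32–34: old was window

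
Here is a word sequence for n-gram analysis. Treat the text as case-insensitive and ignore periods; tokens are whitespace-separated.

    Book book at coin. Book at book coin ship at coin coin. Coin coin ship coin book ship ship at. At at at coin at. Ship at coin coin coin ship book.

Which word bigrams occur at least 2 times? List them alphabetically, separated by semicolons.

at at; at coin; book at; coin book; coin coin; coin ship; ship at

Bigram counts meeting the condition (at least 2 times):
  at at: 3
  at coin: 4
  book at: 2
  coin book: 2
  coin coin: 5
  coin ship: 3
  ship at: 3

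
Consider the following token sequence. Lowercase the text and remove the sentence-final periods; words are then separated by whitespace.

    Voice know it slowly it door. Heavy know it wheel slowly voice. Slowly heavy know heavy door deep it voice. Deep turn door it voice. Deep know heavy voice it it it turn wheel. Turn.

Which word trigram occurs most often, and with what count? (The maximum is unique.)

Trigram frequencies (highest first):
  it voice deep: 2
  voice know it: 1
  know it slowly: 1
  it slowly it: 1
  slowly it door: 1
  it door heavy: 1
  … (26 more, each ≤ 1)

"it voice deep", 2 times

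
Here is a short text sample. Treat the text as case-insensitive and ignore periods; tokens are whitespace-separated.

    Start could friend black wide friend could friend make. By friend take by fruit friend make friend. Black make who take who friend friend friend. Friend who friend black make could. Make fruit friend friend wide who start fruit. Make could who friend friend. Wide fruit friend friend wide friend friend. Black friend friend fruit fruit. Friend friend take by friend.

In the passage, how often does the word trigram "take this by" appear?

Scanning the 59 overlapping trigram windows for "take this by":
  (none found)

0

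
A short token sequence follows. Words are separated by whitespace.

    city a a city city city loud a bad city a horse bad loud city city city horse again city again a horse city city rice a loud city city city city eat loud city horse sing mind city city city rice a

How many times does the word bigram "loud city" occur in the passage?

3

Scanning the 42 overlapping bigram windows for "loud city":
  position 14–15: loud city
  position 28–29: loud city
  position 34–35: loud city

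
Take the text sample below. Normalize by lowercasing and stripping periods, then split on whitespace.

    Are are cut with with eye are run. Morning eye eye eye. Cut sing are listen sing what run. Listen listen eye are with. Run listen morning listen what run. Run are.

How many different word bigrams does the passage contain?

27

32 tokens → 31 bigram windows in total.
Repeated bigrams (each contributes count−1 duplicates):
  eye are: 2
  eye eye: 2
  run listen: 2
  what run: 2
4 duplicate windows → 31 − 4 = 27 distinct.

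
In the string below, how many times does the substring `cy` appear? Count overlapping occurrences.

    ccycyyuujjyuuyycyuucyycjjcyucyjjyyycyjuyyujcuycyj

8

Sliding a length-2 window over the 49 characters (48 positions):
  position 2–3: cy
  position 4–5: cy
  position 16–17: cy
  position 20–21: cy
  position 26–27: cy
  position 29–30: cy
  position 36–37: cy
  position 47–48: cy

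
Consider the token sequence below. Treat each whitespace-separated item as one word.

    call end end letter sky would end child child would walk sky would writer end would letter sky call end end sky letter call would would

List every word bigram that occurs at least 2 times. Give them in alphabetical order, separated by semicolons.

call end; end end; letter sky; sky would

Bigram counts meeting the condition (at least 2 times):
  call end: 2
  end end: 2
  letter sky: 2
  sky would: 2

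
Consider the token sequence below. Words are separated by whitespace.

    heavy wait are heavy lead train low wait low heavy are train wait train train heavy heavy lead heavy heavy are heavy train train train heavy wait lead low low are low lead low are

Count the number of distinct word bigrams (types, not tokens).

35 tokens → 34 bigram windows in total.
Repeated bigrams (each contributes count−1 duplicates):
  train train: 3
  are heavy: 2
  heavy are: 2
  heavy heavy: 2
  heavy lead: 2
  heavy wait: 2
  lead low: 2
  low are: 2
  … (1 more repeated)
10 duplicate windows → 34 − 10 = 24 distinct.

24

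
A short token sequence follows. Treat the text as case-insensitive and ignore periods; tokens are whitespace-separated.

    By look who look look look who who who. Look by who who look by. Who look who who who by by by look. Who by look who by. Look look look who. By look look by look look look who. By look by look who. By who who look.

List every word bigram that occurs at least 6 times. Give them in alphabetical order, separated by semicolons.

by look; look look; look who; who by; who who

Bigram counts meeting the condition (at least 6 times):
  by look: 8
  look look: 7
  look who: 8
  who by: 6
  who who: 6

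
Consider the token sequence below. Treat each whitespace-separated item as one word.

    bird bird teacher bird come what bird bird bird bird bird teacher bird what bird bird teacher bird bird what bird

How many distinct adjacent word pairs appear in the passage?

21 tokens → 20 bigram windows in total.
Repeated bigrams (each contributes count−1 duplicates):
  bird bird: 7
  bird teacher: 3
  teacher bird: 3
  what bird: 3
  bird what: 2
13 duplicate windows → 20 − 13 = 7 distinct.

7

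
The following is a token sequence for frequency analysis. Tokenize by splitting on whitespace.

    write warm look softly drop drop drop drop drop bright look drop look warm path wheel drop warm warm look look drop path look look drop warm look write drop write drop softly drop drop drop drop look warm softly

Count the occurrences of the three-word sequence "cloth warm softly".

Scanning the 38 overlapping trigram windows for "cloth warm softly":
  (none found)

0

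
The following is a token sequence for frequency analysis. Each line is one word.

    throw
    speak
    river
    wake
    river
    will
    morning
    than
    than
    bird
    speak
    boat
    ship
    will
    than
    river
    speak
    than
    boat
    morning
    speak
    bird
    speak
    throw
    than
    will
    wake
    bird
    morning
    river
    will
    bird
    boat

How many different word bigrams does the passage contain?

33 tokens → 32 bigram windows in total.
Repeated bigrams (each contributes count−1 duplicates):
  bird speak: 2
  river will: 2
2 duplicate windows → 32 − 2 = 30 distinct.

30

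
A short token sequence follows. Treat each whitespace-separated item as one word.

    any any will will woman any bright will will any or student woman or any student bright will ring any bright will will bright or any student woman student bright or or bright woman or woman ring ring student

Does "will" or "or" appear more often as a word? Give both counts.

"will" (7 vs 6)

"will": 7 occurrences
"or": 6 occurrences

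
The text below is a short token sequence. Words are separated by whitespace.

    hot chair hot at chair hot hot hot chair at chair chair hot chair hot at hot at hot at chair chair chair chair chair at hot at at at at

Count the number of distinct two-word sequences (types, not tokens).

31 tokens → 30 bigram windows in total.
Repeated bigrams (each contributes count−1 duplicates):
  chair chair: 5
  hot at: 5
  chair hot: 4
  at at: 3
  at chair: 3
  at hot: 3
  hot chair: 3
  chair at: 2
  … (1 more repeated)
21 duplicate windows → 30 − 21 = 9 distinct.

9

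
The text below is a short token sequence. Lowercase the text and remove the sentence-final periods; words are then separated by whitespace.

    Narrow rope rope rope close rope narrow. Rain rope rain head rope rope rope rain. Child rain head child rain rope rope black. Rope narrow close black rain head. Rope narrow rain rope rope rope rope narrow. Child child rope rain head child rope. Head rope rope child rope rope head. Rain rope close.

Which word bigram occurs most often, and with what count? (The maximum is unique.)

"rope rope", 10 times

Bigram frequencies (highest first):
  rope rope: 10
  rope narrow: 4
  rain rope: 4
  rain head: 4
  rope rain: 3
  head rope: 3
  … (18 more, each ≤ 3)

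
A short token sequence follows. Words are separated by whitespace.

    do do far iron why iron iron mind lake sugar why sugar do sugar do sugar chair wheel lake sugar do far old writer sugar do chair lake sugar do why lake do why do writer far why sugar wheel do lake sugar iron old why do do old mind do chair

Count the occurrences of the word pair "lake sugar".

4

Scanning the 51 overlapping bigram windows for "lake sugar":
  position 9–10: lake sugar
  position 19–20: lake sugar
  position 28–29: lake sugar
  position 42–43: lake sugar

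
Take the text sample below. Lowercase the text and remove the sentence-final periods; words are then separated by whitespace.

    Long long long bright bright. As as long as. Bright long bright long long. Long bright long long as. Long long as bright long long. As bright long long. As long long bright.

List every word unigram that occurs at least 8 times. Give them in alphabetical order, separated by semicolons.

bright; long

Unigram counts meeting the condition (at least 8 times):
  bright: 8
  long: 18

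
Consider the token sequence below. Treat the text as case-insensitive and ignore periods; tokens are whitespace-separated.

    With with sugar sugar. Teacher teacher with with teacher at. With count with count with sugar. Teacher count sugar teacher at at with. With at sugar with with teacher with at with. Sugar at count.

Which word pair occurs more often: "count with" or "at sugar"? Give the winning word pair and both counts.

"count with" (2 vs 1)

"count with": 2 occurrences
"at sugar": 1 occurrence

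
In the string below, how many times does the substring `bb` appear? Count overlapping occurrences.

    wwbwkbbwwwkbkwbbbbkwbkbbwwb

Sliding a length-2 window over the 27 characters (26 positions):
  position 6–7: bb
  position 15–16: bb
  position 16–17: bb
  position 17–18: bb
  position 23–24: bb

5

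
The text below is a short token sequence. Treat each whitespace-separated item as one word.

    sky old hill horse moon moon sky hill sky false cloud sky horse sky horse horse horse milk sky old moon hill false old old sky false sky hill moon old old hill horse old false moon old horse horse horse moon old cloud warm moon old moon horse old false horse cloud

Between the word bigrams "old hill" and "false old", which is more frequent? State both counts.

"old hill": 2 occurrences
"false old": 1 occurrence

"old hill" (2 vs 1)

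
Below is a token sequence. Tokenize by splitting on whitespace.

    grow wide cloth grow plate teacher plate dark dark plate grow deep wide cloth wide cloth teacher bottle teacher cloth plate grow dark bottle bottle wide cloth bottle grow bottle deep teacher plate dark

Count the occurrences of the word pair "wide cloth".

Scanning the 33 overlapping bigram windows for "wide cloth":
  position 2–3: wide cloth
  position 13–14: wide cloth
  position 15–16: wide cloth
  position 26–27: wide cloth

4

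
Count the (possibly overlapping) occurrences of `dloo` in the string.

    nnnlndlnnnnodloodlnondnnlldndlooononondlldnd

2

Sliding a length-4 window over the 44 characters (41 positions):
  position 13–16: dloo
  position 29–32: dloo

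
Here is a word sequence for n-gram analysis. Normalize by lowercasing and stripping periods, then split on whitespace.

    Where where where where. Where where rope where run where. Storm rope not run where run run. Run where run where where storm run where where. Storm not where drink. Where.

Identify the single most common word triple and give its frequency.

"where where where", 4 times

Trigram frequencies (highest first):
  where where where: 4
  where run where: 2
  run where run: 2
  run where where: 2
  where where storm: 2
  where where rope: 1
  … (16 more, each ≤ 1)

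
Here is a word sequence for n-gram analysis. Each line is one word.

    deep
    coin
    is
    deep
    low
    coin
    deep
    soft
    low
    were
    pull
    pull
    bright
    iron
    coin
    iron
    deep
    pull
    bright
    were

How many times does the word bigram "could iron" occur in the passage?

0

Scanning the 19 overlapping bigram windows for "could iron":
  (none found)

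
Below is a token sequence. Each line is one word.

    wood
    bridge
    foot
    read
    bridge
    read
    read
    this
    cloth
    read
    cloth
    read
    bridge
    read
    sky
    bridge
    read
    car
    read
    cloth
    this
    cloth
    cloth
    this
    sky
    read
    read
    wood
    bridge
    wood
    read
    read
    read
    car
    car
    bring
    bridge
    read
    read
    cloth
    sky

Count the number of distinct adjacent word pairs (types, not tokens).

41 tokens → 40 bigram windows in total.
Repeated bigrams (each contributes count−1 duplicates):
  read read: 5
  bridge read: 4
  read cloth: 3
  cloth read: 2
  cloth this: 2
  read bridge: 2
  read car: 2
  this cloth: 2
  … (1 more repeated)
15 duplicate windows → 40 − 15 = 25 distinct.

25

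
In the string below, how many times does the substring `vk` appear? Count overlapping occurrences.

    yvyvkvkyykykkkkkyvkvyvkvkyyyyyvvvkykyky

Sliding a length-2 window over the 39 characters (38 positions):
  position 4–5: vk
  position 6–7: vk
  position 18–19: vk
  position 22–23: vk
  position 24–25: vk
  position 33–34: vk

6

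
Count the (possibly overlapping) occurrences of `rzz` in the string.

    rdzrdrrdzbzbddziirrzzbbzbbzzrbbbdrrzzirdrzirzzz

Sliding a length-3 window over the 47 characters (45 positions):
  position 19–21: rzz
  position 35–37: rzz
  position 44–46: rzz

3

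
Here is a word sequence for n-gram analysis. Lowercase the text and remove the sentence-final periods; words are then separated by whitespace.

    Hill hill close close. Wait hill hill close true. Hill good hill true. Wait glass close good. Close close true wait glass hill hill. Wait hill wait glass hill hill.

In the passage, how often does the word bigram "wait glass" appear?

3

Scanning the 29 overlapping bigram windows for "wait glass":
  position 14–15: wait glass
  position 21–22: wait glass
  position 27–28: wait glass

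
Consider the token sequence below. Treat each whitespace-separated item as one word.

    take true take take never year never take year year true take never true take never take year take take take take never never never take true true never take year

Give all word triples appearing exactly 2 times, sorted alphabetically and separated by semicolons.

Trigram counts meeting the condition (exactly 2 times):
  take take never: 2
  take take take: 2
  true take never: 2

take take never; take take take; true take never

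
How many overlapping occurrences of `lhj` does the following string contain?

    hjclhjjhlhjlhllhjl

Sliding a length-3 window over the 18 characters (16 positions):
  position 4–6: lhj
  position 9–11: lhj
  position 15–17: lhj

3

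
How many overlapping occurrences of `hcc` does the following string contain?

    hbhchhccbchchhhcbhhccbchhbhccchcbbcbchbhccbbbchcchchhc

5

Sliding a length-3 window over the 54 characters (52 positions):
  position 6–8: hcc
  position 19–21: hcc
  position 27–29: hcc
  position 40–42: hcc
  position 47–49: hcc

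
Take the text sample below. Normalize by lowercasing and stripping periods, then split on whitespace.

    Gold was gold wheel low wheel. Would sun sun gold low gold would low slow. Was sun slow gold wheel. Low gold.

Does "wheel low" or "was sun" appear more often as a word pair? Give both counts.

"wheel low" (2 vs 1)

"wheel low": 2 occurrences
"was sun": 1 occurrence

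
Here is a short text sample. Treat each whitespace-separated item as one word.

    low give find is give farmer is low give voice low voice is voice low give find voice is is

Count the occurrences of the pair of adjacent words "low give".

3

Scanning the 19 overlapping bigram windows for "low give":
  position 1–2: low give
  position 8–9: low give
  position 15–16: low give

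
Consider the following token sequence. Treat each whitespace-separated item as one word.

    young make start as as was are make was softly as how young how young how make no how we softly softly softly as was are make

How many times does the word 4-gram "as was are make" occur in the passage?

2

Scanning the 24 overlapping 4-gram windows for "as was are make":
  position 5–8: as was are make
  position 24–27: as was are make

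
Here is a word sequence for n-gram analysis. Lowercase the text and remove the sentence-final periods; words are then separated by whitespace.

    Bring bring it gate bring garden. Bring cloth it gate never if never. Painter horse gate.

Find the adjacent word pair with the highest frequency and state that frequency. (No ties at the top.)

Bigram frequencies (highest first):
  it gate: 2
  bring bring: 1
  bring it: 1
  gate bring: 1
  bring garden: 1
  garden bring: 1
  … (8 more, each ≤ 1)

"it gate", 2 times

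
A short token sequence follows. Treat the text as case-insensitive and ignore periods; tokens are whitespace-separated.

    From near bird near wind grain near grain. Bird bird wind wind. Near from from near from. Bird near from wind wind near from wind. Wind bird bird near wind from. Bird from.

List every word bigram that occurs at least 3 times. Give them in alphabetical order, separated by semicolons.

bird near; near from; wind wind

Bigram counts meeting the condition (at least 3 times):
  bird near: 3
  near from: 4
  wind wind: 3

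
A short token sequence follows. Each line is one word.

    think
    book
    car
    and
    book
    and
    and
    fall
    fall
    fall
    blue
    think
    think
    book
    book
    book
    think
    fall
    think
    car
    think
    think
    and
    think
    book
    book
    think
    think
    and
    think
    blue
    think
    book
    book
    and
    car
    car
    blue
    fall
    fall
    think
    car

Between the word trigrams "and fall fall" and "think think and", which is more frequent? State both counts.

"and fall fall": 1 occurrence
"think think and": 2 occurrences

"think think and" (2 vs 1)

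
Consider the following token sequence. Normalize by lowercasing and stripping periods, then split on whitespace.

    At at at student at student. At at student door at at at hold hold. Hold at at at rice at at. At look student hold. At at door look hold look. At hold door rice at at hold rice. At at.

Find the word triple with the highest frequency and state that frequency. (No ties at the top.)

"at at at", 4 times

Trigram frequencies (highest first):
  at at at: 4
  rice at at: 3
  at at student: 2
  at student at: 2
  at at hold: 2
  hold at at: 2
  … (25 more, each ≤ 1)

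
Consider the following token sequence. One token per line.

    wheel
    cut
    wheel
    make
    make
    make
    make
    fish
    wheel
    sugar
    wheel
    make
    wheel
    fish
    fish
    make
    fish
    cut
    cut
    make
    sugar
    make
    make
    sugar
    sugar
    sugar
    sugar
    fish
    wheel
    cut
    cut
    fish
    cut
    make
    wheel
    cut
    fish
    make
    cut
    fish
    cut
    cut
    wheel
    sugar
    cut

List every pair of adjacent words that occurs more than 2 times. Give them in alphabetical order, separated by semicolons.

cut cut; cut fish; fish cut; make make; sugar sugar; wheel cut

Bigram counts meeting the condition (more than 2 times):
  cut cut: 3
  cut fish: 3
  fish cut: 3
  make make: 4
  sugar sugar: 3
  wheel cut: 3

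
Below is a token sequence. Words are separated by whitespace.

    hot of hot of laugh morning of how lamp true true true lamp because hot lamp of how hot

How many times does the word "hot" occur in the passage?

Scanning the 19 tokens for "hot":
  position 1: hot
  position 3: hot
  position 15: hot
  position 19: hot

4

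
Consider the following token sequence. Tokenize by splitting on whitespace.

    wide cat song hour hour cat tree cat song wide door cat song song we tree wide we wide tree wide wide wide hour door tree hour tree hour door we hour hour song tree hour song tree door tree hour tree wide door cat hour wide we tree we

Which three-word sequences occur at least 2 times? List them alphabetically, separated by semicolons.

Trigram counts meeting the condition (at least 2 times):
  door tree hour: 2
  hour song tree: 2
  tree hour tree: 2
  wide door cat: 2

door tree hour; hour song tree; tree hour tree; wide door cat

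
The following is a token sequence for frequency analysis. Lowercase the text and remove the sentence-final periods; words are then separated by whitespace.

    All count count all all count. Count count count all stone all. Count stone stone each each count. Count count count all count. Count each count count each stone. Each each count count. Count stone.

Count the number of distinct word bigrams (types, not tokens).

13

35 tokens → 34 bigram windows in total.
Repeated bigrams (each contributes count−1 duplicates):
  count count: 11
  all count: 4
  count all: 3
  each count: 3
  count each: 2
  count stone: 2
  each each: 2
  stone each: 2
21 duplicate windows → 34 − 21 = 13 distinct.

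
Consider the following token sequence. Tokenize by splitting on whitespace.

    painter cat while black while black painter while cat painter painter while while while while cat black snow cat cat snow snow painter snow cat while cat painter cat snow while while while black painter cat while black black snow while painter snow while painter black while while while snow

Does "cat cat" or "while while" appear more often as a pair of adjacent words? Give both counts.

"while while" (7 vs 1)

"cat cat": 1 occurrence
"while while": 7 occurrences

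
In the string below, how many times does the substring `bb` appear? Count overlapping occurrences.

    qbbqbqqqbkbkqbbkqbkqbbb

Sliding a length-2 window over the 23 characters (22 positions):
  position 2–3: bb
  position 14–15: bb
  position 21–22: bb
  position 22–23: bb

4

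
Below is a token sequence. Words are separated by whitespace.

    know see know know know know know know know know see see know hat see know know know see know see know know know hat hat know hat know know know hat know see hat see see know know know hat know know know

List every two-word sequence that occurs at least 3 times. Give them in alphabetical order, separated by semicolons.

hat know; know hat; know know; know see; see know

Bigram counts meeting the condition (at least 3 times):
  hat know: 4
  know hat: 5
  know know: 17
  know see: 5
  see know: 6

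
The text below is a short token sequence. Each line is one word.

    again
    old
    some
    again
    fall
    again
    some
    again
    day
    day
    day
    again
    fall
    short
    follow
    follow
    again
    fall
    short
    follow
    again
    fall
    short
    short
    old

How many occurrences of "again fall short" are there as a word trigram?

Scanning the 23 overlapping trigram windows for "again fall short":
  position 12–14: again fall short
  position 17–19: again fall short
  position 21–23: again fall short

3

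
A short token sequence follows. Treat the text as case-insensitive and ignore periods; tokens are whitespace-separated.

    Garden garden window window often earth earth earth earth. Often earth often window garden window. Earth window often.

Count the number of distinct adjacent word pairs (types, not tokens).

11

18 tokens → 17 bigram windows in total.
Repeated bigrams (each contributes count−1 duplicates):
  earth earth: 3
  earth often: 2
  garden window: 2
  often earth: 2
  window often: 2
6 duplicate windows → 17 − 6 = 11 distinct.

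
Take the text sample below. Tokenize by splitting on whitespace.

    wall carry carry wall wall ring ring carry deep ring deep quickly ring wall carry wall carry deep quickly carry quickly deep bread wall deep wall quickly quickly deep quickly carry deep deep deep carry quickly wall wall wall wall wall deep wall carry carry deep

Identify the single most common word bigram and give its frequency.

Bigram frequencies (highest first):
  wall wall: 5
  wall carry: 4
  carry deep: 4
  deep quickly: 3
  carry carry: 2
  carry wall: 2
  … (19 more, each ≤ 2)

"wall wall", 5 times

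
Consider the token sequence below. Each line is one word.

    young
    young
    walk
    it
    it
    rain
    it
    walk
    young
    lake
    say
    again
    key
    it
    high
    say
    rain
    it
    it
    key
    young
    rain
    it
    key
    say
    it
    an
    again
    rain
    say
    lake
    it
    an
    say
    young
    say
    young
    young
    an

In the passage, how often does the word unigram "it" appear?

9

Scanning the 39 tokens for "it":
  position 4: it
  position 5: it
  position 7: it
  position 14: it
  position 18: it
  position 19: it
  position 23: it
  position 26: it
  position 32: it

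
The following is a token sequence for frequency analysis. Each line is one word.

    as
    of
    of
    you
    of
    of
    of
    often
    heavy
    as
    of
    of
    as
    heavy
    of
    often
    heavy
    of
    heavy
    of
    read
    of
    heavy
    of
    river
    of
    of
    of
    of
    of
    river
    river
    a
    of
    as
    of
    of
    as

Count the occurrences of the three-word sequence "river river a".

Scanning the 36 overlapping trigram windows for "river river a":
  position 31–33: river river a

1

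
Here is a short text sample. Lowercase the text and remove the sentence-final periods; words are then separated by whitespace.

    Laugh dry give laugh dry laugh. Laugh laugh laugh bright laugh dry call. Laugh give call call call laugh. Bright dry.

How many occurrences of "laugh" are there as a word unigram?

9

Scanning the 21 tokens for "laugh":
  position 1: laugh
  position 4: laugh
  position 6: laugh
  position 7: laugh
  position 8: laugh
  position 9: laugh
  position 11: laugh
  position 14: laugh
  position 19: laugh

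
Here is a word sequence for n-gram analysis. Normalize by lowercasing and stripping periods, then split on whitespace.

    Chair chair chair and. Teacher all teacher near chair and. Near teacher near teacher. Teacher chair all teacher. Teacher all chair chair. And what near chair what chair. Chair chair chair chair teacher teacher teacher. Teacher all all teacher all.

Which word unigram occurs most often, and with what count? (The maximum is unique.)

"chair", 13 times

Unigram frequencies (highest first):
  chair: 13
  teacher: 12
  all: 6
  near: 4
  and: 3
  what: 2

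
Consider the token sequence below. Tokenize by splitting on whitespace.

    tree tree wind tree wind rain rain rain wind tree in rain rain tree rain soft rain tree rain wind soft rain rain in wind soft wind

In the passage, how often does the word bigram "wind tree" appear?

Scanning the 26 overlapping bigram windows for "wind tree":
  position 3–4: wind tree
  position 9–10: wind tree

2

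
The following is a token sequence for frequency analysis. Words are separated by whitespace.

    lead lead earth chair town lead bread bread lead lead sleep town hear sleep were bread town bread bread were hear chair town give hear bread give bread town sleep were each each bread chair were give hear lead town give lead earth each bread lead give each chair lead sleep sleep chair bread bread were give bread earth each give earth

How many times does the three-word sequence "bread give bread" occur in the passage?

Scanning the 60 overlapping trigram windows for "bread give bread":
  position 26–28: bread give bread

1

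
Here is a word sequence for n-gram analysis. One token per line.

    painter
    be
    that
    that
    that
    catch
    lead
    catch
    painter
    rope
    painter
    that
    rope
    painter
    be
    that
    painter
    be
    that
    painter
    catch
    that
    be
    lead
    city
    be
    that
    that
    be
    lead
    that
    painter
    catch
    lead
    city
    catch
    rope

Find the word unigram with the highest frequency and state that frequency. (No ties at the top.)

Unigram frequencies (highest first):
  that: 10
  painter: 7
  be: 6
  catch: 5
  lead: 4
  rope: 3
  … (1 more, each ≤ 2)

"that", 10 times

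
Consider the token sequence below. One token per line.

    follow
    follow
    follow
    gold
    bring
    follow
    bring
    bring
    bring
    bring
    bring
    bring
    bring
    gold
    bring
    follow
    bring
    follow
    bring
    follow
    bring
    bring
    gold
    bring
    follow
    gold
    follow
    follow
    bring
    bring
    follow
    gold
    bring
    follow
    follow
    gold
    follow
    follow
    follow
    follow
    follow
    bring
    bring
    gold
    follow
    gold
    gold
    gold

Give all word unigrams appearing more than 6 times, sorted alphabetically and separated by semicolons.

Unigram counts meeting the condition (more than 6 times):
  bring: 19
  follow: 19
  gold: 10

bring; follow; gold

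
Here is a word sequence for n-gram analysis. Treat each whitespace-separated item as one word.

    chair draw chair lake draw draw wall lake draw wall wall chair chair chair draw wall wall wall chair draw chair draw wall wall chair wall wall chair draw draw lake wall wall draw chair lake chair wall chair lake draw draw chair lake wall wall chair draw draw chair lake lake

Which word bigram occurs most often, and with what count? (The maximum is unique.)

"wall wall", 7 times

Bigram frequencies (highest first):
  wall wall: 7
  chair draw: 6
  wall chair: 6
  draw chair: 5
  chair lake: 5
  draw draw: 4
  … (10 more, each ≤ 4)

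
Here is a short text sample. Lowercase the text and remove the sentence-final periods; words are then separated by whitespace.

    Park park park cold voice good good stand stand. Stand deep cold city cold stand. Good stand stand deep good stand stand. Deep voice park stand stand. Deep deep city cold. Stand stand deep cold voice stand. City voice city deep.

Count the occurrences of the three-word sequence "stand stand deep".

5

Scanning the 39 overlapping trigram windows for "stand stand deep":
  position 9–11: stand stand deep
  position 17–19: stand stand deep
  position 21–23: stand stand deep
  position 26–28: stand stand deep
  position 32–34: stand stand deep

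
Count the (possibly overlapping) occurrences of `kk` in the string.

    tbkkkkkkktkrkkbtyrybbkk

8

Sliding a length-2 window over the 23 characters (22 positions):
  position 3–4: kk
  position 4–5: kk
  position 5–6: kk
  position 6–7: kk
  position 7–8: kk
  position 8–9: kk
  position 13–14: kk
  position 22–23: kk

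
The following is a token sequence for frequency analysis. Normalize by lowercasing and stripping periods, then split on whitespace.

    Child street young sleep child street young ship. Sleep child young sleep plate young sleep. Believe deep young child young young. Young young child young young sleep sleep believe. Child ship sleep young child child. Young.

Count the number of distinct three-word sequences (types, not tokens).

36 tokens → 34 trigram windows in total.
Repeated trigrams (each contributes count−1 duplicates):
  child street young: 2
  child young young: 2
  young child young: 2
  young young young: 2
4 duplicate windows → 34 − 4 = 30 distinct.

30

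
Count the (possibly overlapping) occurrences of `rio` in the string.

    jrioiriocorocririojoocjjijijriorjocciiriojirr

5

Sliding a length-3 window over the 45 characters (43 positions):
  position 2–4: rio
  position 6–8: rio
  position 16–18: rio
  position 29–31: rio
  position 39–41: rio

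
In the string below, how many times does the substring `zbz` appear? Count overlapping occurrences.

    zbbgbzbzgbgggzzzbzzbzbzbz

Sliding a length-3 window over the 25 characters (23 positions):
  position 6–8: zbz
  position 16–18: zbz
  position 19–21: zbz
  position 21–23: zbz
  position 23–25: zbz

5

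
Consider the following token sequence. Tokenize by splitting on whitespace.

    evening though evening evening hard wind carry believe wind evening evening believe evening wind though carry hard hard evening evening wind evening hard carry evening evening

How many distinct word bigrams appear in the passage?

26 tokens → 25 bigram windows in total.
Repeated bigrams (each contributes count−1 duplicates):
  evening evening: 4
  evening hard: 2
  evening wind: 2
  wind evening: 2
6 duplicate windows → 25 − 6 = 19 distinct.

19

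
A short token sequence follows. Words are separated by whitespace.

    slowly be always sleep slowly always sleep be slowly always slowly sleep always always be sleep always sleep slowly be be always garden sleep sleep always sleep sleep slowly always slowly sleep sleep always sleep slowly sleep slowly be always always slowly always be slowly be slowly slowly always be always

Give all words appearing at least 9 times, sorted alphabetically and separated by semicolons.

Unigram counts meeting the condition (at least 9 times):
  always: 15
  be: 9
  sleep: 13
  slowly: 13

always; be; sleep; slowly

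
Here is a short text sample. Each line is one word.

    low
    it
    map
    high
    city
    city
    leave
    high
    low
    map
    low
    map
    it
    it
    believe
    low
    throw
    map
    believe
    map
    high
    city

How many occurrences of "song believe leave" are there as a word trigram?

0

Scanning the 20 overlapping trigram windows for "song believe leave":
  (none found)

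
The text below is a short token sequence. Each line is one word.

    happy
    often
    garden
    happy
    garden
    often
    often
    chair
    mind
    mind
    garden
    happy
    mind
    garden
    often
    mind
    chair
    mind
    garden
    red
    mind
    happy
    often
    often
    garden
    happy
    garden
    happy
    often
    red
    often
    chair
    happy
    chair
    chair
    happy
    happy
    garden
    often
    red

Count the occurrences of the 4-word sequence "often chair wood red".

Scanning the 37 overlapping 4-gram windows for "often chair wood red":
  (none found)

0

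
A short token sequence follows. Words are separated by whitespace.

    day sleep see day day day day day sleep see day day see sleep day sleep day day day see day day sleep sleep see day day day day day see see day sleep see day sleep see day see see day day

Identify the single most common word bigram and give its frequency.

Bigram frequencies (highest first):
  day day: 13
  see day: 8
  day sleep: 6
  sleep see: 5
  day see: 4
  sleep day: 2
  … (3 more, each ≤ 2)

"day day", 13 times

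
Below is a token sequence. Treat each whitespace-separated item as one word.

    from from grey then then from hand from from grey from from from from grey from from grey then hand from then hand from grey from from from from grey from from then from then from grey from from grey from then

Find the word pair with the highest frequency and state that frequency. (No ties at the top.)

"from from", 11 times

Bigram frequencies (highest first):
  from from: 11
  from grey: 8
  grey from: 6
  from then: 4
  then from: 3
  hand from: 3
  … (4 more, each ≤ 2)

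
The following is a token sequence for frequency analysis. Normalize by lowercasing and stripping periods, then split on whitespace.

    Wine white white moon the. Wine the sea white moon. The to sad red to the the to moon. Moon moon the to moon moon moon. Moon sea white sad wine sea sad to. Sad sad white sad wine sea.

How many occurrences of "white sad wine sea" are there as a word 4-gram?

2

Scanning the 37 overlapping 4-gram windows for "white sad wine sea":
  position 29–32: white sad wine sea
  position 37–40: white sad wine sea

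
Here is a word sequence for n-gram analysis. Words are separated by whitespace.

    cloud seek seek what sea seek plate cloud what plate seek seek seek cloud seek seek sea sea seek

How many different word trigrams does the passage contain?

19 tokens → 17 trigram windows in total.
Repeated trigrams (each contributes count−1 duplicates):
  cloud seek seek: 2
1 duplicate windows → 17 − 1 = 16 distinct.

16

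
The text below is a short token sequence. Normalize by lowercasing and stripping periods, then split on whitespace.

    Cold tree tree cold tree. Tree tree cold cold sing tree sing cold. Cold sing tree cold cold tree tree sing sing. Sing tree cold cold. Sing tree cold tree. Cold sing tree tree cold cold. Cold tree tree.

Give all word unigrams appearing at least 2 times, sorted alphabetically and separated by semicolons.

cold; sing; tree

Unigram counts meeting the condition (at least 2 times):
  cold: 15
  sing: 8
  tree: 16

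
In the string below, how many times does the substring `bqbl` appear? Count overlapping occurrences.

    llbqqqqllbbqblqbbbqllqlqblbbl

1

Sliding a length-4 window over the 29 characters (26 positions):
  position 11–14: bqbl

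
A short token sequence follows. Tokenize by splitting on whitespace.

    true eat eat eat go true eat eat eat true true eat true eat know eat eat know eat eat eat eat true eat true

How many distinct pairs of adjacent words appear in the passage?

25 tokens → 24 bigram windows in total.
Repeated bigrams (each contributes count−1 duplicates):
  eat eat: 8
  true eat: 5
  eat true: 4
  eat know: 2
  know eat: 2
16 duplicate windows → 24 − 16 = 8 distinct.

8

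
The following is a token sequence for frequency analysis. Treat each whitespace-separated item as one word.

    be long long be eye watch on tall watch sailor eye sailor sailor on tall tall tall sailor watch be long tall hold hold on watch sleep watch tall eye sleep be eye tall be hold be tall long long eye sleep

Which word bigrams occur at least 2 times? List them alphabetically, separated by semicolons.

be eye; be long; eye sleep; long long; on tall; tall tall

Bigram counts meeting the condition (at least 2 times):
  be eye: 2
  be long: 2
  eye sleep: 2
  long long: 2
  on tall: 2
  tall tall: 2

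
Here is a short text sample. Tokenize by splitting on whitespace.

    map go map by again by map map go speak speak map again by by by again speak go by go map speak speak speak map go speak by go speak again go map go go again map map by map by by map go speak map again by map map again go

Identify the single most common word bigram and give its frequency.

Bigram frequencies (highest first):
  map go: 5
  by map: 4
  go speak: 4
  go map: 3
  map by: 3
  again by: 3
  … (17 more, each ≤ 3)

"map go", 5 times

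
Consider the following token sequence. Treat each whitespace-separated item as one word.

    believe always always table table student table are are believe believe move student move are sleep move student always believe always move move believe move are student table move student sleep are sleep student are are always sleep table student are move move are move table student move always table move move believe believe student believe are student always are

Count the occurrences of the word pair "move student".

3

Scanning the 59 overlapping bigram windows for "move student":
  position 12–13: move student
  position 17–18: move student
  position 29–30: move student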